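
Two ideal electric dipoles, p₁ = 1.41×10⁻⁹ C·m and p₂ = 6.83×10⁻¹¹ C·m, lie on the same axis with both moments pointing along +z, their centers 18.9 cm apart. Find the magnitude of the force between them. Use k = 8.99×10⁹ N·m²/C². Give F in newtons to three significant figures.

On-axis field of dipole 1 at distance r: E = 2kp₁/r³. Force on dipole 2 is F = p₂·dE/dr (gradient along axis).
dE/dr = −6kp₁/r⁴, so |F| = 6kp₁p₂/r⁴ (attractive for aligned moments).
F = 6(8.99×10⁹)(1.41×10⁻⁹)(6.83×10⁻¹¹)/(0.189)⁴ = 4.071×10⁻⁶ N.

F ≈ 4.07×10⁻⁶ N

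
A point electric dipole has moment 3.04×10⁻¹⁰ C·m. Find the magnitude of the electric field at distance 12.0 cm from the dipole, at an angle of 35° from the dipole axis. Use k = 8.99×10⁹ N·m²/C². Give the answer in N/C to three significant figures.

At angle θ the dipole field magnitude is E = (kp/r³)·√(1 + 3cos²θ).
kp/r³ = (8.99×10⁹)(3.04×10⁻¹⁰) / (0.120)³ = 1582 N/C.
√(1 + 3cos²35°) = √(1 + 3·0.6710) = √3.0130 ≈ 1.7358.
E ≈ 1582 × 1.736 = 2745 N/C.

E ≈ 2750 N/C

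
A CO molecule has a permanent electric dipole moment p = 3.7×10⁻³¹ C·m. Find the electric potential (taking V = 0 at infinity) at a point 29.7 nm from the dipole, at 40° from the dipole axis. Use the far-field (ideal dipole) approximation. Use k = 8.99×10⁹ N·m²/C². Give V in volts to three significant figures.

The dipole potential is V = kp cosθ / r².
V = (8.99×10⁹)(3.70×10⁻³¹)·cos40° / (2.97×10⁻⁸)² = 2.889×10⁻⁶ V.

V ≈ 2.89×10⁻⁶ V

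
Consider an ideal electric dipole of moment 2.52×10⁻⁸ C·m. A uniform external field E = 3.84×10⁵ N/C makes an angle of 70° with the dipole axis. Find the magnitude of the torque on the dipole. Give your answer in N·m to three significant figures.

Torque on an electric dipole: τ = pE sinθ.
τ = (2.52×10⁻⁸)(3.84×10⁵)·sin70° = 0.009093 N·m.

τ ≈ 0.00909 N·m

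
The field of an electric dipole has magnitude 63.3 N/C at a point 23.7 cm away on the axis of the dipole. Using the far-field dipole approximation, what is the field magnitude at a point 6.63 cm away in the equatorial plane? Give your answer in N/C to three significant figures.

Dipole fields scale as 1/r³ in the far field.
The axial field is twice the equatorial field at the same r, so the geometry factor is 1/2.
E₂ = E₁ · (1/2) · (r₁/r₂)³ = 63.3 · 0.5 · (23.7/6.63)³.
(r₁/r₂)³ = (3.575)³ = 45.68.
E₂ ≈ 1446 N/C.

E ≈ 1450 N/C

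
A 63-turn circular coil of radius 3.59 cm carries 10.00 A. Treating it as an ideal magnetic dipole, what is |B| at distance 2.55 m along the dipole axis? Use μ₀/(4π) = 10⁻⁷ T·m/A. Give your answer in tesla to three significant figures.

B ≈ 3.08×10⁻⁸ T

m = NIA = NIπa² = 63·(10.0)·π·(0.0359)² = 2.551 A·m².
On axis B = (μ₀/4π)·2m/r³.
B = 2·(10⁻⁷)·(2.551) / (2.55)³ = 3.077×10⁻⁸ T.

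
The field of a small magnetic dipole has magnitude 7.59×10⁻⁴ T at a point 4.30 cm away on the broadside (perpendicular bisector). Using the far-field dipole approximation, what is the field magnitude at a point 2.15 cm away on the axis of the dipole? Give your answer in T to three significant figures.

B ≈ 0.0121 T

Dipole fields scale as 1/r³ in the far field.
The axial field is twice the equatorial field at the same r, so the geometry factor is 2/1.
B₂ = B₁ · (2/1) · (r₁/r₂)³ = 7.59×10⁻⁴ · 2 · (4.30/2.15)³.
(r₁/r₂)³ = (2)³ = 8.
B₂ ≈ 0.01214 T.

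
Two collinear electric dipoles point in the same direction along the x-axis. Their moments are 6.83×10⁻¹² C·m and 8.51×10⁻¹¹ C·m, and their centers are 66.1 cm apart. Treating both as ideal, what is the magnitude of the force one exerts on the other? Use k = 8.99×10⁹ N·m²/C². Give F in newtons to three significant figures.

On-axis field of dipole 1 at distance r: E = 2kp₁/r³. Force on dipole 2 is F = p₂·dE/dr (gradient along axis).
dE/dr = −6kp₁/r⁴, so |F| = 6kp₁p₂/r⁴ (attractive for aligned moments).
F = 6(8.99×10⁹)(6.83×10⁻¹²)(8.51×10⁻¹¹)/(0.661)⁴ = 1.642×10⁻¹⁰ N.

F ≈ 1.64×10⁻¹⁰ N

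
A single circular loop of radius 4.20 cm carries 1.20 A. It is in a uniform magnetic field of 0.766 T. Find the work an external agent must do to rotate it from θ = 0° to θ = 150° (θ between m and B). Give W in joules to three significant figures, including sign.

W ≈ 0.00951 J

Magnetic moment m = IA = Iπa² = (1.20)·π·(0.0420)² = 0.00665 A·m².
W_ext = ΔU = −mB cosθ₂ + mB cosθ₁ = mB(cosθ₁ − cosθ₂).
W = (0.00665)(0.766)·(cos0° − cos150°) = (0.005094)·(+1.8660) = 0.009505 J.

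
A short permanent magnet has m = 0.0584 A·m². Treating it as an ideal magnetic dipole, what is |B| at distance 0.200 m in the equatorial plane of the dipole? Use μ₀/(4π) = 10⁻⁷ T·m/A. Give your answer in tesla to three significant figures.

B ≈ 7.30×10⁻⁷ T

In the equatorial plane B = (μ₀/4π)·m/r³ (half the axial value).
B = (10⁻⁷)·(0.0584) / (0.200)³ = 7.300×10⁻⁷ T.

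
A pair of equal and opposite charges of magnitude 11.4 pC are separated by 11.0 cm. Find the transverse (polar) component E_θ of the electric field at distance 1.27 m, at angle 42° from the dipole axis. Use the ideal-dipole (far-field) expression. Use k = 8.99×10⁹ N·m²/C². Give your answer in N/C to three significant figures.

Dipole moment p = qd = (1.14×10⁻¹¹ C)(0.110 m) = 1.254×10⁻¹² C·m.
For a dipole, E_θ = (kp sinθ)/r³.
kp/r³ = (8.99×10⁹)(1.254×10⁻¹²)/(1.27)³ = 0.005504 N/C.
E_θ = 0.005504·sin42° = 0.003683 N/C.

E_θ ≈ 0.00368 N/C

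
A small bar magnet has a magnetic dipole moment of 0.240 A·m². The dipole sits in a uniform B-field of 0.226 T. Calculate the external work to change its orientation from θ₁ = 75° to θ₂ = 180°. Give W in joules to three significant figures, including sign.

W_ext = ΔU = −mB cosθ₂ + mB cosθ₁ = mB(cosθ₁ − cosθ₂).
W = (0.240)(0.226)·(cos75° − cos180°) = (0.05424)·(+1.2588) = 0.06828 J.

W ≈ 0.0683 J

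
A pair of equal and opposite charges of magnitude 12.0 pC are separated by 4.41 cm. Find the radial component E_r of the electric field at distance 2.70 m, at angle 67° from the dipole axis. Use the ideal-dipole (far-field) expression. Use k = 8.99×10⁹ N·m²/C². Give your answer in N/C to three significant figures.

Dipole moment p = qd = (1.20×10⁻¹¹ C)(0.0441 m) = 5.292×10⁻¹³ C·m.
For a dipole, E_r = (2kp cosθ)/r³.
kp/r³ = (8.99×10⁹)(5.292×10⁻¹³)/(2.70)³ = 2.417×10⁻⁴ N/C.
E_r = 2·2.417×10⁻⁴·cos67° = 1.889×10⁻⁴ N/C.

E_r ≈ 1.89×10⁻⁴ N/C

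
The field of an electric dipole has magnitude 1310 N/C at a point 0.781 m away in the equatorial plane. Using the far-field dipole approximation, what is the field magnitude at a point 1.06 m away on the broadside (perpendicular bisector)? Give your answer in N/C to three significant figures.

E ≈ 524 N/C

Dipole fields scale as 1/r³ in the far field; the geometry is the same at both points.
E₂ = E₁ · (r₁/r₂)³ = 1310 · (0.781/1.06)³.
(r₁/r₂)³ = (0.7368)³ = 0.4.
E₂ ≈ 524.0 N/C.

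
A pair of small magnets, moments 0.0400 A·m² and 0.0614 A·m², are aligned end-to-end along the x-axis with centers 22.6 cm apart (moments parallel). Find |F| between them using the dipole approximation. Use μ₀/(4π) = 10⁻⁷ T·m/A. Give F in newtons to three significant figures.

F ≈ 5.65×10⁻⁷ N

On-axis B of dipole 1: B = (μ₀/4π)·2m₁/r³. Force on dipole 2: F = m₂·dB/dr.
dB/dr = −(μ₀/4π)·6m₁/r⁴, so |F| = (μ₀/4π)·6m₁m₂/r⁴.
F = 6(10⁻⁷)(0.0400)(0.0614)/(0.226)⁴ = 5.649×10⁻⁷ N.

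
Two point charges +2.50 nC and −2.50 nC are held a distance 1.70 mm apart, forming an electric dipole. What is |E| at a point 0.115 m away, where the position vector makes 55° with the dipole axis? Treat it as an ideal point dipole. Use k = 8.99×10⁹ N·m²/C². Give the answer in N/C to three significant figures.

E ≈ 35.4 N/C

Dipole moment p = qd = (2.50×10⁻⁹ C)(0.00170 m) = 4.25×10⁻¹² C·m.
At angle θ the dipole field magnitude is E = (kp/r³)·√(1 + 3cos²θ).
kp/r³ = (8.99×10⁹)(4.25×10⁻¹²) / (0.115)³ = 25.12 N/C.
√(1 + 3cos²55°) = √(1 + 3·0.3290) = √1.9870 ≈ 1.4096.
E ≈ 25.12 × 1.410 = 35.41 N/C.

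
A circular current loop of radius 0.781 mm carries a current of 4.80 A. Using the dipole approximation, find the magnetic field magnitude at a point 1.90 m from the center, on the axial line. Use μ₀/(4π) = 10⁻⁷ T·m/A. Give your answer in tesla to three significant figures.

Magnetic moment m = IA = Iπa² = (4.80)·π·(7.81×10⁻⁴)² = 9.198×10⁻⁶ A·m².
On axis B = (μ₀/4π)·2m/r³.
B = 2·(10⁻⁷)·(9.198×10⁻⁶) / (1.90)³ = 2.682×10⁻¹³ T.

B ≈ 2.68×10⁻¹³ T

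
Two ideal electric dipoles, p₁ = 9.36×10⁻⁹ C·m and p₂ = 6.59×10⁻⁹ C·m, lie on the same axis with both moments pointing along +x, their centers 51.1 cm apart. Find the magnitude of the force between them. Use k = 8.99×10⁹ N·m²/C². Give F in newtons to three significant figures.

On-axis field of dipole 1 at distance r: E = 2kp₁/r³. Force on dipole 2 is F = p₂·dE/dr (gradient along axis).
dE/dr = −6kp₁/r⁴, so |F| = 6kp₁p₂/r⁴ (attractive for aligned moments).
F = 6(8.99×10⁹)(9.36×10⁻⁹)(6.59×10⁻⁹)/(0.511)⁴ = 4.880×10⁻⁵ N.

F ≈ 4.88×10⁻⁵ N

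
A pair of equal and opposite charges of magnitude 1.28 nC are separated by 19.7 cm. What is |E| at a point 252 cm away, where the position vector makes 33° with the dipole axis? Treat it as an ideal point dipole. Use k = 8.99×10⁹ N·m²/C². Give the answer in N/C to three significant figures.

Dipole moment p = qd = (1.28×10⁻⁹ C)(0.197 m) = 2.522×10⁻¹⁰ C·m.
At angle θ the dipole field magnitude is E = (kp/r³)·√(1 + 3cos²θ).
kp/r³ = (8.99×10⁹)(2.522×10⁻¹⁰) / (2.52)³ = 0.1417 N/C.
√(1 + 3cos²33°) = √(1 + 3·0.7034) = √3.1101 ≈ 1.7635.
E ≈ 0.1417 × 1.764 = 0.2499 N/C.

E ≈ 0.250 N/C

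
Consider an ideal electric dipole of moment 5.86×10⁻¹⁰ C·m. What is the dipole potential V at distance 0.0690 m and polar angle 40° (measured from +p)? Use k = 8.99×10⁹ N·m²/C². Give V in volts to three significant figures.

V ≈ 848 V

The dipole potential is V = kp cosθ / r².
V = (8.99×10⁹)(5.86×10⁻¹⁰)·cos40° / (0.0690)² = 847.6 V.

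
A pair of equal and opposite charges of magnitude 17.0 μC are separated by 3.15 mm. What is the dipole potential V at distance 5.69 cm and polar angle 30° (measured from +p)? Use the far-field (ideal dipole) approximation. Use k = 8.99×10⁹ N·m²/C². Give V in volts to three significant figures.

V ≈ 1.29×10⁵ V

Dipole moment p = qd = (1.70×10⁻⁵ C)(0.00315 m) = 5.355×10⁻⁸ C·m.
The dipole potential is V = kp cosθ / r².
V = (8.99×10⁹)(5.355×10⁻⁸)·cos30° / (0.0569)² = 1.288×10⁵ V.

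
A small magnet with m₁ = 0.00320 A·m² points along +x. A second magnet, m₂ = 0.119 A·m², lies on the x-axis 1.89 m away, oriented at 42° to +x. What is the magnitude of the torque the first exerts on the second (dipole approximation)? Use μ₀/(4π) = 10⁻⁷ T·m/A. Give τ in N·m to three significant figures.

τ ≈ 7.55×10⁻¹² N·m

Dipole B is on the axis of dipole A, so B₁ there is axial: B₁ = (μ₀/4π)·2m₁/r³ along +x.
B₁ = 2(10⁻⁷)(0.00320)/(1.89)³ = 9.480×10⁻¹¹ T.
τ = m₂ B₁ sinθ.
τ = (0.119)(9.480×10⁻¹¹)·sin42° = 7.548×10⁻¹² N·m.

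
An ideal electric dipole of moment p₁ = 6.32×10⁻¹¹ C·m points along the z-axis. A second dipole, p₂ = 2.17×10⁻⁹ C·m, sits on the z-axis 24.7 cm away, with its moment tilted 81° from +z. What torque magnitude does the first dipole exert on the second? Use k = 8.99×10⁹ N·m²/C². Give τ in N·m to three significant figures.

The second dipole sits on the axis of the first, so the field there is axial: E₁ = 2kp₁/r³ along +z.
E₁ = 2(8.99×10⁹)(6.32×10⁻¹¹)/(0.247)³ = 75.41 N/C.
Torque on the second dipole: τ = p₂ E₁ sinθ.
τ = (2.17×10⁻⁹)(75.41)·sin81° = 1.616×10⁻⁷ N·m.

τ ≈ 1.62×10⁻⁷ N·m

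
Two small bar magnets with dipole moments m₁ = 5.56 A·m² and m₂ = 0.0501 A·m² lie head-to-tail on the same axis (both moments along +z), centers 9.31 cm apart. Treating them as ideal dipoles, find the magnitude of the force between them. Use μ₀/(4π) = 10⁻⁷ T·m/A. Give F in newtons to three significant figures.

On-axis B of dipole 1: B = (μ₀/4π)·2m₁/r³. Force on dipole 2: F = m₂·dB/dr.
dB/dr = −(μ₀/4π)·6m₁/r⁴, so |F| = (μ₀/4π)·6m₁m₂/r⁴.
F = 6(10⁻⁷)(5.56)(0.0501)/(0.0931)⁴ = 0.002225 N.

F ≈ 0.00222 N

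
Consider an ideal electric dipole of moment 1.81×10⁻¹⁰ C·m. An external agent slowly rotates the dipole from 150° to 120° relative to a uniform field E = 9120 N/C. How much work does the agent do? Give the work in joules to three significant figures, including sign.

W ≈ -6.04×10⁻⁷ J

W_ext = ΔU = U(θ₂) − U(θ₁) = −pE cosθ₂ − (−pE cosθ₁) = pE(cosθ₁ − cosθ₂).
W = (1.81×10⁻¹⁰)(9120)·(cos150° − cos120°) = (1.651×10⁻⁶)·(-0.3660) = -6.042×10⁻⁷ J.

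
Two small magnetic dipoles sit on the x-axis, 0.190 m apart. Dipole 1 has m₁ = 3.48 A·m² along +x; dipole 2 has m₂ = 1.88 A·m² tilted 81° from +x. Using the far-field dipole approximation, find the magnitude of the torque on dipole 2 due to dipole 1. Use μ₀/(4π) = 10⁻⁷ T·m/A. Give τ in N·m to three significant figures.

τ ≈ 1.88×10⁻⁴ N·m

Dipole B is on the axis of dipole A, so B₁ there is axial: B₁ = (μ₀/4π)·2m₁/r³ along +x.
B₁ = 2(10⁻⁷)(3.48)/(0.190)³ = 1.015×10⁻⁴ T.
τ = m₂ B₁ sinθ.
τ = (1.88)(1.015×10⁻⁴)·sin81° = 1.884×10⁻⁴ N·m.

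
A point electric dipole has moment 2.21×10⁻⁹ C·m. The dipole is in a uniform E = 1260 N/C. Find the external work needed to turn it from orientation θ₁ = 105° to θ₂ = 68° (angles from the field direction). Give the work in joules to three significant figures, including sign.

W_ext = ΔU = U(θ₂) − U(θ₁) = −pE cosθ₂ − (−pE cosθ₁) = pE(cosθ₁ − cosθ₂).
W = (2.21×10⁻⁹)(1260)·(cos105° − cos68°) = (2.785×10⁻⁶)·(-0.6334) = -1.764×10⁻⁶ J.

W ≈ -1.76×10⁻⁶ J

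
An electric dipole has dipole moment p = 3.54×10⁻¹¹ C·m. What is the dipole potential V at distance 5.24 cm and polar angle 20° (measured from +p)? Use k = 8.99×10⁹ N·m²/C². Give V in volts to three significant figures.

The dipole potential is V = kp cosθ / r².
V = (8.99×10⁹)(3.54×10⁻¹¹)·cos20° / (0.0524)² = 108.9 V.

V ≈ 109 V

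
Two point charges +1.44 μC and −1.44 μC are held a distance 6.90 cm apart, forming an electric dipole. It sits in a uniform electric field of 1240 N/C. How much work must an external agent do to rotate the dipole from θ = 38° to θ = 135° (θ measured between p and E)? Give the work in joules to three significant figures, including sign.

Dipole moment p = qd = (1.44×10⁻⁶ C)(0.0690 m) = 9.936×10⁻⁸ C·m.
W_ext = ΔU = U(θ₂) − U(θ₁) = −pE cosθ₂ − (−pE cosθ₁) = pE(cosθ₁ − cosθ₂).
W = (9.936×10⁻⁸)(1240)·(cos38° − cos135°) = (1.232×10⁻⁴)·(+1.4951) = 1.842×10⁻⁴ J.

W ≈ 1.84×10⁻⁴ J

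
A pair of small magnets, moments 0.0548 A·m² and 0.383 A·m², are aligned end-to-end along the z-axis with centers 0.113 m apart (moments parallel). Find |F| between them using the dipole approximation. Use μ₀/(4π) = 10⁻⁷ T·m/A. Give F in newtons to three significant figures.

On-axis B of dipole 1: B = (μ₀/4π)·2m₁/r³. Force on dipole 2: F = m₂·dB/dr.
dB/dr = −(μ₀/4π)·6m₁/r⁴, so |F| = (μ₀/4π)·6m₁m₂/r⁴.
F = 6(10⁻⁷)(0.0548)(0.383)/(0.113)⁴ = 7.724×10⁻⁵ N.

F ≈ 7.72×10⁻⁵ N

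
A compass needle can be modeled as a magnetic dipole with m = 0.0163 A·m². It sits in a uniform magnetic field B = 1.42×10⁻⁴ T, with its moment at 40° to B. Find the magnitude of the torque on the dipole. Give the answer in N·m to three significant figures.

Torque on a magnetic dipole: τ = mB sinθ.
τ = (0.0163)(1.42×10⁻⁴)·sin40° = 1.488×10⁻⁶ N·m.

τ ≈ 1.49×10⁻⁶ N·m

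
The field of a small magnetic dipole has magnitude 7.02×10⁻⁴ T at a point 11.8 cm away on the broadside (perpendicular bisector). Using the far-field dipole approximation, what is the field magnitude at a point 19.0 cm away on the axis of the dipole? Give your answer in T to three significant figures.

B ≈ 3.36×10⁻⁴ T

Dipole fields scale as 1/r³ in the far field.
The axial field is twice the equatorial field at the same r, so the geometry factor is 2/1.
B₂ = B₁ · (2/1) · (r₁/r₂)³ = 7.02×10⁻⁴ · 2 · (11.8/19.0)³.
(r₁/r₂)³ = (0.6211)³ = 0.2395.
B₂ ≈ 3.363×10⁻⁴ T.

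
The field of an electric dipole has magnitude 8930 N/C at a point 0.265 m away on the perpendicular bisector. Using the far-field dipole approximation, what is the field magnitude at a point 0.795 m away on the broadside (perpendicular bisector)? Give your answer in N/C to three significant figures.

Dipole fields scale as 1/r³ in the far field; the geometry is the same at both points.
E₂ = E₁ · (r₁/r₂)³ = 8930 · (0.265/0.795)³.
(r₁/r₂)³ = (0.3333)³ = 0.03704.
E₂ ≈ 330.7 N/C.

E ≈ 331 N/C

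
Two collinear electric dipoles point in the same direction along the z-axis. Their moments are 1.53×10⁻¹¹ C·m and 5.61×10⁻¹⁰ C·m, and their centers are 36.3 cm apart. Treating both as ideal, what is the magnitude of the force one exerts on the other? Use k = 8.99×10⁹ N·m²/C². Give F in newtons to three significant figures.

F ≈ 2.67×10⁻⁸ N

On-axis field of dipole 1 at distance r: E = 2kp₁/r³. Force on dipole 2 is F = p₂·dE/dr (gradient along axis).
dE/dr = −6kp₁/r⁴, so |F| = 6kp₁p₂/r⁴ (attractive for aligned moments).
F = 6(8.99×10⁹)(1.53×10⁻¹¹)(5.61×10⁻¹⁰)/(0.363)⁴ = 2.666×10⁻⁸ N.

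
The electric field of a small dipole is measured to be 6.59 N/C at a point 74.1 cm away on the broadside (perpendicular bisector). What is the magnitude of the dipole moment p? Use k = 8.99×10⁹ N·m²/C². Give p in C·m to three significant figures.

p ≈ 2.98×10⁻¹⁰ C·m

In the equatorial plane E = kp/r³, so p = Er³/(k).
p = (6.59)·(0.741)³ / (8.99×10⁹) = 2.982×10⁻¹⁰ C·m.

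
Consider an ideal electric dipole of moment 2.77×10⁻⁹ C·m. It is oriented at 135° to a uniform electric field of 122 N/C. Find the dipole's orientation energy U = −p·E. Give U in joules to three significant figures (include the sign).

U = −p·E = −pE cosθ.
U = −(2.77×10⁻⁹)(122)·cos135° = 2.390×10⁻⁷ J.

U ≈ 2.39×10⁻⁷ J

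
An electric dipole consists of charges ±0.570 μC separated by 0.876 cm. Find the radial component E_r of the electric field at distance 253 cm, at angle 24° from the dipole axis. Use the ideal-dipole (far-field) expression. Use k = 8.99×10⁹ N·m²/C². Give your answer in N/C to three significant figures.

E_r ≈ 5.06 N/C

Dipole moment p = qd = (5.70×10⁻⁷ C)(0.00876 m) = 4.993×10⁻⁹ C·m.
For a dipole, E_r = (2kp cosθ)/r³.
kp/r³ = (8.99×10⁹)(4.993×10⁻⁹)/(2.53)³ = 2.772 N/C.
E_r = 2·2.772·cos24° = 5.064 N/C.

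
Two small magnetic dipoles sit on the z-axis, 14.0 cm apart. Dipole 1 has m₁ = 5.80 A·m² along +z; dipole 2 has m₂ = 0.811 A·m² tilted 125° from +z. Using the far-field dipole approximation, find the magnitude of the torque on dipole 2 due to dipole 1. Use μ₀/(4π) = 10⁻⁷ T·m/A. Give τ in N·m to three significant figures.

Dipole B is on the axis of dipole A, so B₁ there is axial: B₁ = (μ₀/4π)·2m₁/r³ along +z.
B₁ = 2(10⁻⁷)(5.80)/(0.140)³ = 4.227×10⁻⁴ T.
τ = m₂ B₁ sinθ.
τ = (0.811)(4.227×10⁻⁴)·sin125° = 2.808×10⁻⁴ N·m.

τ ≈ 2.81×10⁻⁴ N·m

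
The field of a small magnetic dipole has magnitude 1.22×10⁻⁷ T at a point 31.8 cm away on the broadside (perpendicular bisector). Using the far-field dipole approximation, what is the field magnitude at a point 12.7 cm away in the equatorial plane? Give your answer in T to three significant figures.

B ≈ 1.92×10⁻⁶ T

Dipole fields scale as 1/r³ in the far field; the geometry is the same at both points.
B₂ = B₁ · (r₁/r₂)³ = 1.22×10⁻⁷ · (31.8/12.7)³.
(r₁/r₂)³ = (2.504)³ = 15.7.
B₂ ≈ 1.915×10⁻⁶ T.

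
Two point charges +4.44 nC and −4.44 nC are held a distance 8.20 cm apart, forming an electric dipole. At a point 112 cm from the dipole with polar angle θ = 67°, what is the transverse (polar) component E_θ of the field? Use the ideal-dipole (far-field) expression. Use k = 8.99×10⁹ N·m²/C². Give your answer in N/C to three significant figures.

E_θ ≈ 2.14 N/C

Dipole moment p = qd = (4.44×10⁻⁹ C)(0.0820 m) = 3.641×10⁻¹⁰ C·m.
For a dipole, E_θ = (kp sinθ)/r³.
kp/r³ = (8.99×10⁹)(3.641×10⁻¹⁰)/(1.12)³ = 2.330 N/C.
E_θ = 2.330·sin67° = 2.145 N/C.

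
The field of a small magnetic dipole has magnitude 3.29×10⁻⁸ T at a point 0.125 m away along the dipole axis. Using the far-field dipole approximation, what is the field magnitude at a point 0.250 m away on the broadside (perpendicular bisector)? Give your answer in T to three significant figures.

Dipole fields scale as 1/r³ in the far field.
The axial field is twice the equatorial field at the same r, so the geometry factor is 1/2.
B₂ = B₁ · (1/2) · (r₁/r₂)³ = 3.29×10⁻⁸ · 0.5 · (0.125/0.250)³.
(r₁/r₂)³ = (0.5)³ = 0.125.
B₂ ≈ 2.056×10⁻⁹ T.

B ≈ 2.06×10⁻⁹ T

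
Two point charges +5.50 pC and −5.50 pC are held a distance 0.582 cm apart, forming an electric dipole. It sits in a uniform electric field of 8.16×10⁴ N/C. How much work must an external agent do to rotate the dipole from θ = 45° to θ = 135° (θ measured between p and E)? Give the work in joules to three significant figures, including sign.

Dipole moment p = qd = (5.50×10⁻¹² C)(0.00582 m) = 3.201×10⁻¹⁴ C·m.
W_ext = ΔU = U(θ₂) − U(θ₁) = −pE cosθ₂ − (−pE cosθ₁) = pE(cosθ₁ − cosθ₂).
W = (3.201×10⁻¹⁴)(8.16×10⁴)·(cos45° − cos135°) = (2.612×10⁻⁹)·(+1.4142) = 3.694×10⁻⁹ J.

W ≈ 3.69×10⁻⁹ J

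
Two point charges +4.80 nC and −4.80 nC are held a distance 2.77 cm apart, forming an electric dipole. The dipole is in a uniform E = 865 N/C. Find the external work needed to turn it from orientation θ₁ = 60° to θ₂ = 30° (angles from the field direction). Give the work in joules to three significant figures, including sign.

W ≈ -4.21×10⁻⁸ J

Dipole moment p = qd = (4.80×10⁻⁹ C)(0.0277 m) = 1.33×10⁻¹⁰ C·m.
W_ext = ΔU = U(θ₂) − U(θ₁) = −pE cosθ₂ − (−pE cosθ₁) = pE(cosθ₁ − cosθ₂).
W = (1.33×10⁻¹⁰)(865)·(cos60° − cos30°) = (1.150×10⁻⁷)·(-0.3660) = -4.211×10⁻⁸ J.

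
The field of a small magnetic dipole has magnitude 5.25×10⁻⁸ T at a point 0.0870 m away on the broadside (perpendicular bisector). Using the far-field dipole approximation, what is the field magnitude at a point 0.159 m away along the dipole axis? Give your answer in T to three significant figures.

B ≈ 1.72×10⁻⁸ T

Dipole fields scale as 1/r³ in the far field.
The axial field is twice the equatorial field at the same r, so the geometry factor is 2/1.
B₂ = B₁ · (2/1) · (r₁/r₂)³ = 5.25×10⁻⁸ · 2 · (0.0870/0.159)³.
(r₁/r₂)³ = (0.5472)³ = 0.1638.
B₂ ≈ 1.720×10⁻⁸ T.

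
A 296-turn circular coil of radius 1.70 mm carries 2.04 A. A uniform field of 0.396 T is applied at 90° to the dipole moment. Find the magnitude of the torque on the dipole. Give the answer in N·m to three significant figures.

τ ≈ 0.00217 N·m

m = NIA = NIπa² = 296·(2.04)·π·(0.00170)² = 0.005482 A·m².
Torque on a magnetic dipole: τ = mB sinθ.
τ = (0.005482)(0.396)·sin90° = 0.002171 N·m.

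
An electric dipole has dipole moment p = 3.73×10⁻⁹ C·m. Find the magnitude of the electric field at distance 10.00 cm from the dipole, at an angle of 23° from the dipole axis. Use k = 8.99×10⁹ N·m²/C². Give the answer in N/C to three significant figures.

E ≈ 6.31×10⁴ N/C

At angle θ the dipole field magnitude is E = (kp/r³)·√(1 + 3cos²θ).
kp/r³ = (8.99×10⁹)(3.73×10⁻⁹) / (0.100)³ = 3.353×10⁴ N/C.
√(1 + 3cos²23°) = √(1 + 3·0.8473) = √3.5420 ≈ 1.8820.
E ≈ 3.353×10⁴ × 1.882 = 6.311×10⁴ N/C.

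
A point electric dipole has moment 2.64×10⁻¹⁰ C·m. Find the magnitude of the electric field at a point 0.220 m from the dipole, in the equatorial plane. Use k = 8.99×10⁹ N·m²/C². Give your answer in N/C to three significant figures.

On the perpendicular bisector E = kp/r³ (half the axial value at the same distance).
E = (8.99×10⁹)(2.64×10⁻¹⁰) / (0.220)³ = 222.9 N/C.

E ≈ 223 N/C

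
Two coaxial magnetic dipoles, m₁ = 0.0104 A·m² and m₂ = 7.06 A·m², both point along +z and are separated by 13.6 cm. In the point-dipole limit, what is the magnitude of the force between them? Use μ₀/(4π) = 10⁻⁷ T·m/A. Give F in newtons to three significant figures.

F ≈ 1.29×10⁻⁴ N

On-axis B of dipole 1: B = (μ₀/4π)·2m₁/r³. Force on dipole 2: F = m₂·dB/dr.
dB/dr = −(μ₀/4π)·6m₁/r⁴, so |F| = (μ₀/4π)·6m₁m₂/r⁴.
F = 6(10⁻⁷)(0.0104)(7.06)/(0.136)⁴ = 1.288×10⁻⁴ N.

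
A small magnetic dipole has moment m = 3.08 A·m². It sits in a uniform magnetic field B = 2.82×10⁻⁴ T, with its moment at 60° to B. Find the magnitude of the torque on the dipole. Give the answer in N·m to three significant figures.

Torque on a magnetic dipole: τ = mB sinθ.
τ = (3.08)(2.82×10⁻⁴)·sin60° = 7.522×10⁻⁴ N·m.

τ ≈ 7.52×10⁻⁴ N·m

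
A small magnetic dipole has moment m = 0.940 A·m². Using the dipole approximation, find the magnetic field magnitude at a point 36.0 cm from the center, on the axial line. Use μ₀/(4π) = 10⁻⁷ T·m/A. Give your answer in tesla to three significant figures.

B ≈ 4.03×10⁻⁶ T

On axis B = (μ₀/4π)·2m/r³.
B = 2·(10⁻⁷)·(0.940) / (0.360)³ = 4.029×10⁻⁶ T.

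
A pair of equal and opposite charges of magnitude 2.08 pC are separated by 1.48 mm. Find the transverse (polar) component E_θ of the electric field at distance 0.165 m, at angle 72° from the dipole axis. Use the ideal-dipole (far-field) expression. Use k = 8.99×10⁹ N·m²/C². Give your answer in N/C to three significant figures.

Dipole moment p = qd = (2.08×10⁻¹² C)(0.00148 m) = 3.078×10⁻¹⁵ C·m.
For a dipole, E_θ = (kp sinθ)/r³.
kp/r³ = (8.99×10⁹)(3.078×10⁻¹⁵)/(0.165)³ = 0.006160 N/C.
E_θ = 0.006160·sin72° = 0.005858 N/C.

E_θ ≈ 0.00586 N/C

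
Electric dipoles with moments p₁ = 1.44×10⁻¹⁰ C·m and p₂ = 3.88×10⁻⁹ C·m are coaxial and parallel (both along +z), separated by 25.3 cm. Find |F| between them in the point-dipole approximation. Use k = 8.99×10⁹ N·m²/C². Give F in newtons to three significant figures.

On-axis field of dipole 1 at distance r: E = 2kp₁/r³. Force on dipole 2 is F = p₂·dE/dr (gradient along axis).
dE/dr = −6kp₁/r⁴, so |F| = 6kp₁p₂/r⁴ (attractive for aligned moments).
F = 6(8.99×10⁹)(1.44×10⁻¹⁰)(3.88×10⁻⁹)/(0.253)⁴ = 7.356×10⁻⁶ N.

F ≈ 7.36×10⁻⁶ N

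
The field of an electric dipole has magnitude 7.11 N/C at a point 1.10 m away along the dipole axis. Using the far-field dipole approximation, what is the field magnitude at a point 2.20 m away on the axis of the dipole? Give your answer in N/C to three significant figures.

Dipole fields scale as 1/r³ in the far field; the geometry is the same at both points.
E₂ = E₁ · (r₁/r₂)³ = 7.11 · (1.10/2.20)³.
(r₁/r₂)³ = (0.5)³ = 0.125.
E₂ ≈ 0.8888 N/C.

E ≈ 0.889 N/C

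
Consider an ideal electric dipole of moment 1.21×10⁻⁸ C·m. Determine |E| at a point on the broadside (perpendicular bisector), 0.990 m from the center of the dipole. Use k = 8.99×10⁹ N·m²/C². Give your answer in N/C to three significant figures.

E ≈ 112 N/C

On the perpendicular bisector E = kp/r³ (half the axial value at the same distance).
E = (8.99×10⁹)(1.21×10⁻⁸) / (0.990)³ = 112.1 N/C.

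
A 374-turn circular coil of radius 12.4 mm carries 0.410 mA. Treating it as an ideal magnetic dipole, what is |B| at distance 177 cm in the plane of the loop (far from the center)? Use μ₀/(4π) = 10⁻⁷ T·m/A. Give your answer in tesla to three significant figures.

B ≈ 1.34×10⁻¹² T

m = NIA = NIπa² = 374·(4.10×10⁻⁴)·π·(0.0124)² = 7.407×10⁻⁵ A·m².
In the equatorial plane B = (μ₀/4π)·m/r³ (half the axial value).
B = (10⁻⁷)·(7.407×10⁻⁵) / (1.77)³ = 1.336×10⁻¹² T.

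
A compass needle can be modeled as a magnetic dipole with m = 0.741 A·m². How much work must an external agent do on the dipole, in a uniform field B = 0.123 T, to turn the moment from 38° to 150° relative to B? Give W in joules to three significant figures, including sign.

W ≈ 0.151 J

W_ext = ΔU = −mB cosθ₂ + mB cosθ₁ = mB(cosθ₁ − cosθ₂).
W = (0.741)(0.123)·(cos38° − cos150°) = (0.09114)·(+1.6540) = 0.1508 J.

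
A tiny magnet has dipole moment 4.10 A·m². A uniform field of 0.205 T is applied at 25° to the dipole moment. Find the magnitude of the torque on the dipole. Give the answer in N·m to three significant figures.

τ ≈ 0.355 N·m

Torque on a magnetic dipole: τ = mB sinθ.
τ = (4.10)(0.205)·sin25° = 0.3552 N·m.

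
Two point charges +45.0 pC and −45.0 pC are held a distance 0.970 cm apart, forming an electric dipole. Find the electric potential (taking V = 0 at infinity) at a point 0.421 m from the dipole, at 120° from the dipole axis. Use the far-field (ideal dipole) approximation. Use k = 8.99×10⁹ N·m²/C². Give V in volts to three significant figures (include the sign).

V ≈ -0.0111 V

Dipole moment p = qd = (4.50×10⁻¹¹ C)(0.00970 m) = 4.365×10⁻¹³ C·m.
The dipole potential is V = kp cosθ / r².
V = (8.99×10⁹)(4.365×10⁻¹³)·cos120° / (0.421)² = -0.01107 V.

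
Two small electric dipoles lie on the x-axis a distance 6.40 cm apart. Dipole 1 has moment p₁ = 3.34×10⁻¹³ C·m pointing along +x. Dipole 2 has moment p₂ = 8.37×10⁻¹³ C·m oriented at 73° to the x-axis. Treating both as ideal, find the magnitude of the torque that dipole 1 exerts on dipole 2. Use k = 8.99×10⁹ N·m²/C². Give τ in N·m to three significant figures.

τ ≈ 1.83×10⁻¹¹ N·m

The second dipole sits on the axis of the first, so the field there is axial: E₁ = 2kp₁/r³ along +x.
E₁ = 2(8.99×10⁹)(3.34×10⁻¹³)/(0.0640)³ = 22.91 N/C.
Torque on the second dipole: τ = p₂ E₁ sinθ.
τ = (8.37×10⁻¹³)(22.91)·sin73° = 1.834×10⁻¹¹ N·m.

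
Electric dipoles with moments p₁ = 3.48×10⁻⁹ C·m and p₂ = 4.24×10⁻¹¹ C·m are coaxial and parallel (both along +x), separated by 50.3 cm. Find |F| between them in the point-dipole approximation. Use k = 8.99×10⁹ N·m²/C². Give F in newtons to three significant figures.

F ≈ 1.24×10⁻⁷ N

On-axis field of dipole 1 at distance r: E = 2kp₁/r³. Force on dipole 2 is F = p₂·dE/dr (gradient along axis).
dE/dr = −6kp₁/r⁴, so |F| = 6kp₁p₂/r⁴ (attractive for aligned moments).
F = 6(8.99×10⁹)(3.48×10⁻⁹)(4.24×10⁻¹¹)/(0.503)⁴ = 1.243×10⁻⁷ N.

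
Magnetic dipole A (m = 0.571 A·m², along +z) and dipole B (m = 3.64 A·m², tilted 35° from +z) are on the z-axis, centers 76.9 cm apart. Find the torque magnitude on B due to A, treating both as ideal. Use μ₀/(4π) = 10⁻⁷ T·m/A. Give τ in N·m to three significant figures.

τ ≈ 5.24×10⁻⁷ N·m

Dipole B is on the axis of dipole A, so B₁ there is axial: B₁ = (μ₀/4π)·2m₁/r³ along +z.
B₁ = 2(10⁻⁷)(0.571)/(0.769)³ = 2.511×10⁻⁷ T.
τ = m₂ B₁ sinθ.
τ = (3.64)(2.511×10⁻⁷)·sin35° = 5.243×10⁻⁷ N·m.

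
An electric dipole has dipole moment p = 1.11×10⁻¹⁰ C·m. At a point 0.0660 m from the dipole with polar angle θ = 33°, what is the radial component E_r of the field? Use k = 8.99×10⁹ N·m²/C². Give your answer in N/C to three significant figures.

E_r ≈ 5820 N/C

For a dipole, E_r = (2kp cosθ)/r³.
kp/r³ = (8.99×10⁹)(1.11×10⁻¹⁰)/(0.0660)³ = 3471 N/C.
E_r = 2·3471·cos33° = 5822 N/C.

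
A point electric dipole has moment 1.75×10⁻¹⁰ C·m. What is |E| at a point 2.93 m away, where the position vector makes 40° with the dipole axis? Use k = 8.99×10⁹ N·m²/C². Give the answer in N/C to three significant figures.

At angle θ the dipole field magnitude is E = (kp/r³)·√(1 + 3cos²θ).
kp/r³ = (8.99×10⁹)(1.75×10⁻¹⁰) / (2.93)³ = 0.06255 N/C.
√(1 + 3cos²40°) = √(1 + 3·0.5868) = √2.7605 ≈ 1.6615.
E ≈ 0.06255 × 1.661 = 0.1039 N/C.

E ≈ 0.104 N/C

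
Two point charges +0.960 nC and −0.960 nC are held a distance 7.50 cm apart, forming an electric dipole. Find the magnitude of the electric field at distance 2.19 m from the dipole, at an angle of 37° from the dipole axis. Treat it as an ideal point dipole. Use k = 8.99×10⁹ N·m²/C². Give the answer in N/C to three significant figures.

Dipole moment p = qd = (9.60×10⁻¹⁰ C)(0.0750 m) = 7.20×10⁻¹¹ C·m.
At angle θ the dipole field magnitude is E = (kp/r³)·√(1 + 3cos²θ).
kp/r³ = (8.99×10⁹)(7.20×10⁻¹¹) / (2.19)³ = 0.06163 N/C.
√(1 + 3cos²37°) = √(1 + 3·0.6378) = √2.9135 ≈ 1.7069.
E ≈ 0.06163 × 1.707 = 0.1052 N/C.

E ≈ 0.105 N/C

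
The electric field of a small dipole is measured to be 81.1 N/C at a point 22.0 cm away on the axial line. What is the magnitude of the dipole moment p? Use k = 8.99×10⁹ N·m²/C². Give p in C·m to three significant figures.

p ≈ 4.80×10⁻¹¹ C·m

On axis E = 2kp/r³, so p = Er³/(2k).
p = (81.1)·(0.220)³ / (2·8.99×10⁹) = 4.803×10⁻¹¹ C·m.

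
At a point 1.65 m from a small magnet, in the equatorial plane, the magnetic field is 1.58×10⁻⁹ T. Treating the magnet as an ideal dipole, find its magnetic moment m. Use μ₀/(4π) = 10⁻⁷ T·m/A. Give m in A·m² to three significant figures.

In the equatorial plane B = (μ₀/4π)·m/r³, so m = Br³·4π/(μ₀).
m = (1.58×10⁻⁹)·(1.65)³ / (10⁻⁷) = 0.07098 A·m².

m ≈ 0.0710 A·m²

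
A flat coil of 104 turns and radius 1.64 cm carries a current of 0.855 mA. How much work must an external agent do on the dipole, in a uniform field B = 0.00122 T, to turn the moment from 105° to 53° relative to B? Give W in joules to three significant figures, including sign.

m = NIA = NIπa² = 104·(8.55×10⁻⁴)·π·(0.0164)² = 7.513×10⁻⁵ A·m².
W_ext = ΔU = −mB cosθ₂ + mB cosθ₁ = mB(cosθ₁ − cosθ₂).
W = (7.513×10⁻⁵)(0.00122)·(cos105° − cos53°) = (9.166×10⁻⁸)·(-0.8606) = -7.888×10⁻⁸ J.

W ≈ -7.89×10⁻⁸ J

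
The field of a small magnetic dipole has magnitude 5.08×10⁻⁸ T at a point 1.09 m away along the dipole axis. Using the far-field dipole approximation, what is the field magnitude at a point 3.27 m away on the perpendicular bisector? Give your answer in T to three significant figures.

B ≈ 9.41×10⁻¹⁰ T

Dipole fields scale as 1/r³ in the far field.
The axial field is twice the equatorial field at the same r, so the geometry factor is 1/2.
B₂ = B₁ · (1/2) · (r₁/r₂)³ = 5.08×10⁻⁸ · 0.5 · (1.09/3.27)³.
(r₁/r₂)³ = (0.3333)³ = 0.03704.
B₂ ≈ 9.407×10⁻¹⁰ T.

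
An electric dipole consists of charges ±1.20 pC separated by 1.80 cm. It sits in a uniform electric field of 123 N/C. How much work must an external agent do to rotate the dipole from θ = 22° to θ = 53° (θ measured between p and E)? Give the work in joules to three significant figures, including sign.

W ≈ 8.64×10⁻¹³ J

Dipole moment p = qd = (1.20×10⁻¹² C)(0.0180 m) = 2.16×10⁻¹⁴ C·m.
W_ext = ΔU = U(θ₂) − U(θ₁) = −pE cosθ₂ − (−pE cosθ₁) = pE(cosθ₁ − cosθ₂).
W = (2.16×10⁻¹⁴)(123)·(cos22° − cos53°) = (2.657×10⁻¹²)·(+0.3254) = 8.644×10⁻¹³ J.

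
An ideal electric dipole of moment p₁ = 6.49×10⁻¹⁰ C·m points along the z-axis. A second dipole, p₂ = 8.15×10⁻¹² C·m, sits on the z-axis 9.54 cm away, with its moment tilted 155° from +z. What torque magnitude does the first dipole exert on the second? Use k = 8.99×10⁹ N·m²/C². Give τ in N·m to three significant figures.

The second dipole sits on the axis of the first, so the field there is axial: E₁ = 2kp₁/r³ along +z.
E₁ = 2(8.99×10⁹)(6.49×10⁻¹⁰)/(0.0954)³ = 1.344×10⁴ N/C.
Torque on the second dipole: τ = p₂ E₁ sinθ.
τ = (8.15×10⁻¹²)(1.344×10⁴)·sin155° = 4.629×10⁻⁸ N·m.

τ ≈ 4.63×10⁻⁸ N·m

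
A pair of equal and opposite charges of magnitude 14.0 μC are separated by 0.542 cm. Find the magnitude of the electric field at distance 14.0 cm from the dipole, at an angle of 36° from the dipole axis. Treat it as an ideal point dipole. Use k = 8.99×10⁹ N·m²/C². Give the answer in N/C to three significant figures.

Dipole moment p = qd = (1.40×10⁻⁵ C)(0.00542 m) = 7.588×10⁻⁸ C·m.
At angle θ the dipole field magnitude is E = (kp/r³)·√(1 + 3cos²θ).
kp/r³ = (8.99×10⁹)(7.588×10⁻⁸) / (0.140)³ = 2.486×10⁵ N/C.
√(1 + 3cos²36°) = √(1 + 3·0.6545) = √2.9635 ≈ 1.7215.
E ≈ 2.486×10⁵ × 1.721 = 4.280×10⁵ N/C.

E ≈ 4.28×10⁵ N/C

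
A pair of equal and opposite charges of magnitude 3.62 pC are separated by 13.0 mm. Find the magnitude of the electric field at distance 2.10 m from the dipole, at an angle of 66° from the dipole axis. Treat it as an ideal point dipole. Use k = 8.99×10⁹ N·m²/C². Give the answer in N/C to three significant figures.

E ≈ 5.59×10⁻⁵ N/C

Dipole moment p = qd = (3.62×10⁻¹² C)(0.0130 m) = 4.706×10⁻¹⁴ C·m.
At angle θ the dipole field magnitude is E = (kp/r³)·√(1 + 3cos²θ).
kp/r³ = (8.99×10⁹)(4.706×10⁻¹⁴) / (2.10)³ = 4.568×10⁻⁵ N/C.
√(1 + 3cos²66°) = √(1 + 3·0.1654) = √1.4963 ≈ 1.2232.
E ≈ 4.568×10⁻⁵ × 1.223 = 5.588×10⁻⁵ N/C.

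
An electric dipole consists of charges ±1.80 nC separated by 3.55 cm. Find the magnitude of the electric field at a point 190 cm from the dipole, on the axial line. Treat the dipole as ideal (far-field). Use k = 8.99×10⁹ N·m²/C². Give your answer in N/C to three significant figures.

Dipole moment p = qd = (1.80×10⁻⁹ C)(0.0355 m) = 6.39×10⁻¹¹ C·m.
On the dipole axis E = 2kp/r³.
E = 2·(8.99×10⁹)(6.39×10⁻¹¹) / (1.90)³ = 0.1675 N/C.

E ≈ 0.168 N/C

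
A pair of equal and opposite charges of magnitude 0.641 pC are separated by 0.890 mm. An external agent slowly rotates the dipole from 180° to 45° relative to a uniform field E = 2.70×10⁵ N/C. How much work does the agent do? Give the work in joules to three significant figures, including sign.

W ≈ -2.63×10⁻¹⁰ J

Dipole moment p = qd = (6.41×10⁻¹³ C)(8.90×10⁻⁴ m) = 5.705×10⁻¹⁶ C·m.
W_ext = ΔU = U(θ₂) − U(θ₁) = −pE cosθ₂ − (−pE cosθ₁) = pE(cosθ₁ − cosθ₂).
W = (5.705×10⁻¹⁶)(2.70×10⁵)·(cos180° − cos45°) = (1.540×10⁻¹⁰)·(-1.7071) = -2.630×10⁻¹⁰ J.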